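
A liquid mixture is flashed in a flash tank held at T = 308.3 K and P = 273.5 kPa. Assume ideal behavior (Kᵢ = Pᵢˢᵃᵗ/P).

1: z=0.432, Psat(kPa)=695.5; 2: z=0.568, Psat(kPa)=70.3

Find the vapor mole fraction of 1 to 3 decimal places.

y_1 = 0.827

Raoult's law: Kᵢ = Pᵢˢᵃᵗ/P = Pᵢˢᵃᵗ/273.5.
  K_1 = 695.5/273.5 = 2.54296, K_2 = 70.3/273.5 = 0.25704
Material balance + equilibrium reduce to Σ zᵢ(Kᵢ−1)/(1+V/F(Kᵢ−1)) = 0.
g(0) = ΣzᵢKᵢ − 1 = 0.245 and g(1) = 1 − Σzᵢ/Kᵢ = -1.380, so a root lies in (0, 1).
Newton iteration, V/F⁰ = 0.5:
  V/F = 0.500: g = -0.2952, g' = -1.121 → V/F = 0.237
  V/F = 0.237: g = -0.0239, g' = -1.013 → V/F = 0.213
Converged at V/F = 0.213.
Compositions from xᵢ = zᵢ/(1+V/F(Kᵢ−1)), yᵢ = Kᵢxᵢ:
  1: x = 0.325, y = 0.827
  2: x = 0.675, y = 0.173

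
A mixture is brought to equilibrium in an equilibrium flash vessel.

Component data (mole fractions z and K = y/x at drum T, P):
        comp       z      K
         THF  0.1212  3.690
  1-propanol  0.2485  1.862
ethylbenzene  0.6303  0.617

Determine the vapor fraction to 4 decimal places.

ψ = 0.4751

Material balance + equilibrium reduce to Σ zᵢ(Kᵢ−1)/(1+ψ(Kᵢ−1)) = 0.
Feasibility: ΣzᵢKᵢ = 1.2988, Σzᵢ/Kᵢ = 1.1879 — both > 1, two phases present.
Iterate (Newton) starting at ψ = 0.33:
  ψ = 0.3300: g = 0.06315, g' = -0.4792 → ψ = 0.4618
  ψ = 0.4618: g = 0.00535, g' = -0.4054 → ψ = 0.4750
  ψ = 0.4750: g = 0.00003, g' = -0.4002 → ψ = 0.4751
Converged at ψ = 0.4751.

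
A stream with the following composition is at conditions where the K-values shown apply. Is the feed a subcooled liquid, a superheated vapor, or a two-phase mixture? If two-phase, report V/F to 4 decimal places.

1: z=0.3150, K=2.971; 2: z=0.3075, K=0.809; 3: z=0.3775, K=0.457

ΣzᵢKᵢ = 1.3572; Σzᵢ/Kᵢ = 1.3122.
Both exceed 1, so a two-phase solution exists.
Iterate (Newton) starting at ψ = 0.5:
  ψ = 0.5000: g = -0.03361, g' = -0.5339 → ψ = 0.4370
  ψ = 0.4370: g = 0.00070, g' = -0.5579 → ψ = 0.4383
Converged at ψ = 0.4383.

two-phase, V/F = 0.4383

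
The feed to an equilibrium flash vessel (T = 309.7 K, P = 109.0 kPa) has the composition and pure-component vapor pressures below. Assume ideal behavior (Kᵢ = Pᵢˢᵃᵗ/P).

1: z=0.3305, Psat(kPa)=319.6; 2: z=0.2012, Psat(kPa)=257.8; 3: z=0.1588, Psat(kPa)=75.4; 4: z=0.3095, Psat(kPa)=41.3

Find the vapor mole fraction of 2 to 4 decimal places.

y_2 = 0.2411

Raoult's law: Kᵢ = Pᵢˢᵃᵗ/P = Pᵢˢᵃᵗ/109.0.
  K_1 = 319.6/109.0 = 2.932110, K_2 = 257.8/109.0 = 2.365138, K_3 = 75.4/109.0 = 0.691743, K_4 = 41.3/109.0 = 0.378899
Let ψ = V/F and solve Σ zᵢ(Kᵢ−1)/(1+ψ(Kᵢ−1)) = 0.
Check two-phase: ΣzᵢKᵢ = 1.6720 > 1 and Σzᵢ/Kᵢ = 1.2442 > 1, so g(0) = 0.6720 > 0 and g(1) = -0.2442 < 0.
Newton–Raphson from ψ = 0.5:
  ψ = 0.5000: g = 0.15135, g' = -0.7239 → ψ = 0.7091
  ψ = 0.7091: g = 0.00284, g' = -0.7225 → ψ = 0.7130
Converged at ψ = 0.7130.
Compositions from xᵢ = zᵢ/(1+ψ(Kᵢ−1)), yᵢ = Kᵢxᵢ:
  1: x = 0.1390, y = 0.4076
  2: x = 0.1020, y = 0.2411
  3: x = 0.2035, y = 0.1408
  4: x = 0.5555, y = 0.2105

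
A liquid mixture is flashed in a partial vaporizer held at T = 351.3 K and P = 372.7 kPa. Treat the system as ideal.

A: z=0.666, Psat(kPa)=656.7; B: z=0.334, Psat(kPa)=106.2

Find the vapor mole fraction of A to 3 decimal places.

Raoult's law: Kᵢ = Pᵢˢᵃᵗ/P = Pᵢˢᵃᵗ/372.7.
  K_A = 656.7/372.7 = 1.76201, K_B = 106.2/372.7 = 0.28495
Rachford–Rice: g(V/F) = Σ zᵢ(Kᵢ−1)/(1+V/F(Kᵢ−1)) = 0.
Feasibility: ΣzᵢKᵢ = 1.269, Σzᵢ/Kᵢ = 1.550 — both > 1, two phases present.
Binary case is linear: z₁(K₁−1)(1+V/F(K₂−1)) + z₂(K₂−1)(1+V/F(K₁−1)) = 0
⇒ V/F = [z₁(K₁−1)+z₂(K₂−1)] / [−(K₁−1)(K₂−1)] = 0.2687/0.5449 = 0.493
Compositions from xᵢ = zᵢ/(1+V/F(Kᵢ−1)), yᵢ = Kᵢxᵢ:
  A: x = 0.484, y = 0.853
  B: x = 0.516, y = 0.147

y_A = 0.853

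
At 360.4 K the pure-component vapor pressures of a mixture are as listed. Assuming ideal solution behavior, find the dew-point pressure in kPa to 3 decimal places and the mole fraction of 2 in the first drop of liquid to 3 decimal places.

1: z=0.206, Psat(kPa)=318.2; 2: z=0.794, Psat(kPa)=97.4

At the dew point ψ → 1, so Σzᵢ/Kᵢ = 1 with Kᵢ = Pᵢˢᵃᵗ/P ⇒ 1/P = Σzᵢ/Pᵢˢᵃᵗ.
1/P = 0.206/318.2 + 0.794/97.4 = 0.008799 ⇒ P = 113.645 kPa
xᵢ = zᵢP/Pᵢˢᵃᵗ ⇒ x_2 = 0.794·113.645/97.4 = 0.926

Pdew = 113.645 kPa, x_2 = 0.926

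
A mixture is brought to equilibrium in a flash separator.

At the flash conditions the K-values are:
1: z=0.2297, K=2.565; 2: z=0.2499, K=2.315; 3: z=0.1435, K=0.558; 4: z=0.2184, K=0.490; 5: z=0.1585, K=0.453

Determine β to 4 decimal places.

Let β = V/F and solve Σ zᵢ(Kᵢ−1)/(1+β(Kᵢ−1)) = 0.
Check two-phase: ΣzᵢKᵢ = 1.4266 > 1 and Σzᵢ/Kᵢ = 1.2503 > 1, so g(0) = 0.4266 > 0 and g(1) = -0.2503 < 0.
Iterate (Newton) starting at β = 0.62:
  β = 0.6200: g = -0.01797, g' = -0.5593 → β = 0.5879
Converged at β = 0.5879.

β = 0.5879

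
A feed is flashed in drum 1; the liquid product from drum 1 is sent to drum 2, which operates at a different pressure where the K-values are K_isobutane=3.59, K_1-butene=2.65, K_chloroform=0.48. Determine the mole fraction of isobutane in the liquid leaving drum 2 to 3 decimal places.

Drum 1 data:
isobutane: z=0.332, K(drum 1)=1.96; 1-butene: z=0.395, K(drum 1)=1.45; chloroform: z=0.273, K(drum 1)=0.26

x_isobutane (drum 2) = 0.071

Drum 1:
Let ψ₁ = V/F and solve Σ zᵢ(Kᵢ−1)/(1+ψ₁(Kᵢ−1)) = 0.
g(0) = ΣzᵢKᵢ − 1 = 0.294 and g(1) = 1 − Σzᵢ/Kᵢ = -0.492, so a root lies in (0, 1).
Newton iteration, ψ₁⁰ = 0.5:
  ψ₁ = 0.500: g = 0.0398, g' = -0.570 → ψ₁ = 0.570
  ψ₁ = 0.570: g = -0.0018, g' = -0.626 → ψ₁ = 0.567
Converged at ψ₁ = 0.567.
Drum-1 compositions:
  isobutane: x = 0.215, y = 0.421
  1-butene: x = 0.315, y = 0.456
  chloroform: x = 0.470, y = 0.122
Drum-2 feed = drum-1 liquid: z₂ = (0.2150, 0.3147, 0.4703).
Drum 2:
Let ψ₂ = V/F and solve Σ zᵢ(Kᵢ−1)/(1+ψ₂(Kᵢ−1)) = 0.
Check two-phase: ΣzᵢKᵢ = 1.832 > 1 and Σzᵢ/Kᵢ = 1.158 > 1, so g(0) = 0.832 > 0 and g(1) = -0.158 < 0.
Iterate (Newton) starting at ψ₂ = 0.5:
  ψ₂ = 0.500: g = 0.1967, g' = -0.763 → ψ₂ = 0.758
  ψ₂ = 0.758: g = 0.0152, g' = -0.680 → ψ₂ = 0.780
Converged at ψ₂ = 0.780.
  isobutane: x = 0.071, y = 0.256
  1-butene: x = 0.138, y = 0.365
  chloroform: x = 0.791, y = 0.380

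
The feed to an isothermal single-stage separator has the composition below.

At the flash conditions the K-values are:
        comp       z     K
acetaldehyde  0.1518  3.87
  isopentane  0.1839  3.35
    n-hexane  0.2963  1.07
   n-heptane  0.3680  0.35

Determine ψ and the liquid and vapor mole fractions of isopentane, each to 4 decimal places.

ψ = 0.5568, x_isopentane = 0.0797, y_isopentane = 0.2669

Material balance + equilibrium reduce to Σ zᵢ(Kᵢ−1)/(1+ψ(Kᵢ−1)) = 0.
Check two-phase: ΣzᵢKᵢ = 1.6494 > 1 and Σzᵢ/Kᵢ = 1.4225 > 1, so g(0) = 0.6494 > 0 and g(1) = -0.4225 < 0.
Newton iteration, ψ⁰ = 0.47:
  ψ = 0.4700: g = 0.06649, g' = -0.7796 → ψ = 0.5553
  ψ = 0.5553: g = 0.00114, g' = -0.7591 → ψ = 0.5568
Converged at ψ = 0.5568.
Compositions from xᵢ = zᵢ/(1+ψ(Kᵢ−1)), yᵢ = Kᵢxᵢ:
  acetaldehyde: x = 0.0584, y = 0.2261
  isopentane: x = 0.0797, y = 0.2669
  n-hexane: x = 0.2852, y = 0.3051
  n-heptane: x = 0.5767, y = 0.2019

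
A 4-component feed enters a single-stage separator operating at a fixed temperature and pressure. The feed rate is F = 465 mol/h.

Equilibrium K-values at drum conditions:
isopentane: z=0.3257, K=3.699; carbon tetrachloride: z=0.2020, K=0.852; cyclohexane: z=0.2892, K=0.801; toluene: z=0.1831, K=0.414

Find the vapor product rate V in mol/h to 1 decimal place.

V = 346.8 mol/h

Newton iteration, β⁰ = 0.48:
  β = 0.4800: g = 0.13785, g' = -0.5911 → β = 0.7132
  β = 0.7132: g = 0.01571, g' = -0.4840 → β = 0.7457
  β = 0.7457: g = 0.00005, g' = -0.4811 → β = 0.7458
Converged at β = 0.7458.
Then V = β·F = 0.7458·465 = 346.8 mol/h and L = F − V = 118.2 mol/h.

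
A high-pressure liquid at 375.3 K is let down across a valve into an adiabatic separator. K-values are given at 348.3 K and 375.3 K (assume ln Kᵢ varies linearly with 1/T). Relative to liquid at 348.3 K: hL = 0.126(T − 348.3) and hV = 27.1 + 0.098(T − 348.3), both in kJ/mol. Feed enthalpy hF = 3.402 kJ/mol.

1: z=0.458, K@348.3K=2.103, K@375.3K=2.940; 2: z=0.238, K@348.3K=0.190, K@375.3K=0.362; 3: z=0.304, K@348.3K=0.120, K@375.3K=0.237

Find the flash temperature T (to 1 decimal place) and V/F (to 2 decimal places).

Adiabatic flash: solve Rachford–Rice at each trial T, then check hF = ψ·hV(T) + (1−ψ)·hL(T).
  T = 348.3 K: K = (2.103, 0.190, 0.120), RR gives ψ = 0.048, H_out = 1.297 kJ/mol
  T = 375.3 K: K = (2.940, 0.362, 0.237), RR gives ψ = 0.366, H_out = 13.036 kJ/mol
  T = 361.8 K: K = (2.502, 0.265, 0.171), RR gives ψ = 0.220, H_out = 7.586 kJ/mol
  T = 355.1 K: K = (2.299, 0.226, 0.144), RR gives ψ = 0.141, H_out = 4.650 kJ/mol
  T = 351.7 K: K = (2.200, 0.207, 0.131), RR gives ψ = 0.097, H_out = 3.035 kJ/mol
  T = 353.4 K: K = (2.249, 0.216, 0.138), RR gives ψ = 0.119, H_out = 3.856 kJ/mol
Linear interpolation between T = 351.7 (H_out = 3.035) and T = 353.4 (H_out = 3.856) on hF = 3.402 gives T ≈ 352.5 K, at which ψ = 0.11.

T = 352.5 K, V/F = 0.11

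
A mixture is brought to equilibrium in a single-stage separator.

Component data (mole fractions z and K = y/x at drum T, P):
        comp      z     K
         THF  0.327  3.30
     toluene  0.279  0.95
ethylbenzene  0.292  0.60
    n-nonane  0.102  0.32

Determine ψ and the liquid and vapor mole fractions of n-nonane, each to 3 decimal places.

Newton iteration, ψ⁰ = 0.44:
  ψ = 0.440: g = 0.1188, g' = -0.593 → ψ = 0.640
  ψ = 0.640: g = 0.0098, g' = -0.516 → ψ = 0.659
Converged at ψ = 0.659.
Compositions from xᵢ = zᵢ/(1+ψ(Kᵢ−1)), yᵢ = Kᵢxᵢ:
  THF: x = 0.130, y = 0.429
  toluene: x = 0.289, y = 0.274
  ethylbenzene: x = 0.397, y = 0.238
  n-nonane: x = 0.185, y = 0.059

ψ = 0.659, x_n-nonane = 0.185, y_n-nonane = 0.059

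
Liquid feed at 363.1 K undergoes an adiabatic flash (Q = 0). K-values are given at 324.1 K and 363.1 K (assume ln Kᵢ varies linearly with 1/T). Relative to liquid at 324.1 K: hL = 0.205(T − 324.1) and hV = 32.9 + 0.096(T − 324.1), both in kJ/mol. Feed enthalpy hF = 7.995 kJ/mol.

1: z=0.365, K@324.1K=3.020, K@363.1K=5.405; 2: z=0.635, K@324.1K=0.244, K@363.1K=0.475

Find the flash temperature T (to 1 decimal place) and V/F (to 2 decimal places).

T = 328.8 K, V/F = 0.22

Adiabatic flash: solve Rachford–Rice at each trial T, then check hF = ψ·hV(T) + (1−ψ)·hL(T).
  T = 324.1 K: K = (3.020, 0.244), RR gives ψ = 0.168, H_out = 5.542 kJ/mol
  T = 363.1 K: K = (5.405, 0.475), RR gives ψ = 0.551, H_out = 23.783 kJ/mol
  T = 343.6 K: K = (4.107, 0.347), RR gives ψ = 0.355, H_out = 14.909 kJ/mol
  T = 333.9 K: K = (3.541, 0.293), RR gives ψ = 0.266, H_out = 10.480 kJ/mol
  T = 329.0 K: K = (3.274, 0.268), RR gives ψ = 0.219, H_out = 8.096 kJ/mol
  T = 326.6 K: K = (3.148, 0.256), RR gives ψ = 0.195, H_out = 6.870 kJ/mol
Linear interpolation between T = 326.6 (H_out = 6.870) and T = 329.0 (H_out = 8.096) on hF = 7.995 gives T ≈ 328.8 K, at which ψ = 0.22.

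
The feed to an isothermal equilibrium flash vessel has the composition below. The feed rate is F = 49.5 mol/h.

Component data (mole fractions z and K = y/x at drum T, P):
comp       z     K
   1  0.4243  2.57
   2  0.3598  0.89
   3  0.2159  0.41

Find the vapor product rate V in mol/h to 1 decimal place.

V = 40.7 mol/h

Newton iteration, V/F⁰ = 0.5:
  V/F = 0.5000: g = 0.15063, g' = -0.4843 → V/F = 0.8110
  V/F = 0.8110: g = 0.00532, g' = -0.4840 → V/F = 0.8220
Converged at V/F = 0.8220.
Then V = V/F·F = 0.8220·49.5 = 40.7 mol/h and L = F − V = 8.8 mol/h.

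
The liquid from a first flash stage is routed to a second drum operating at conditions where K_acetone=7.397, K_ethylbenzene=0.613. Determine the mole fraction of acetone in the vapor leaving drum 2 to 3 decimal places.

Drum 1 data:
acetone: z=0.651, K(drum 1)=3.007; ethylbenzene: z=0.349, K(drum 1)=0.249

y_acetone (drum 2) = 0.422

Drum 1:
Let ψ₁ = V/F and solve Σ zᵢ(Kᵢ−1)/(1+ψ₁(Kᵢ−1)) = 0.
g(0) = ΣzᵢKᵢ − 1 = 1.044 and g(1) = 1 − Σzᵢ/Kᵢ = -0.618, so a root lies in (0, 1).
Binary case is linear: z₁(K₁−1)(1+ψ₁(K₂−1)) + z₂(K₂−1)(1+ψ₁(K₁−1)) = 0
⇒ ψ₁ = [z₁(K₁−1)+z₂(K₂−1)] / [−(K₁−1)(K₂−1)] = 1.0445/1.5073 = 0.693
Drum-1 compositions:
  acetone: x = 0.272, y = 0.819
  ethylbenzene: x = 0.728, y = 0.181
Drum-2 feed = drum-1 liquid: z₂ = (0.2723, 0.7277).
Drum 2:
Newton–Raphson from ψ₂ = 0.5:
  ψ₂ = 0.500: g = 0.0657, g' = -0.800 → ψ₂ = 0.582
  ψ₂ = 0.582: g = 0.0052, g' = -0.681 → ψ₂ = 0.590
Converged at ψ₂ = 0.590.
  acetone: x = 0.057, y = 0.422
  ethylbenzene: x = 0.943, y = 0.578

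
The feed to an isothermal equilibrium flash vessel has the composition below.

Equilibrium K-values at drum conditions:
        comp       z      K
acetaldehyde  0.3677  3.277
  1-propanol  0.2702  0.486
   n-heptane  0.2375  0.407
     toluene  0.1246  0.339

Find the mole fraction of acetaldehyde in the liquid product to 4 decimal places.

x_acetaldehyde = 0.2014

Material balance + equilibrium reduce to Σ zᵢ(Kᵢ−1)/(1+ψ(Kᵢ−1)) = 0.
Check two-phase: ΣzᵢKᵢ = 1.4752 > 1 and Σzᵢ/Kᵢ = 1.6193 > 1, so g(0) = 0.4752 > 0 and g(1) = -0.6193 < 0.
Newton–Raphson from ψ = 0.7:
  ψ = 0.7000: g = -0.28823, g' = -0.8902 → ψ = 0.3762
  ψ = 0.3762: g = -0.01213, g' = -0.8976 → ψ = 0.3627
  ψ = 0.3627: g = 0.00008, g' = -0.9094 → ψ = 0.3628
Converged at ψ = 0.3628.
Compositions from xᵢ = zᵢ/(1+ψ(Kᵢ−1)), yᵢ = Kᵢxᵢ:
  acetaldehyde: x = 0.2014, y = 0.6599
  1-propanol: x = 0.3321, y = 0.1614
  n-heptane: x = 0.3026, y = 0.1232
  toluene: x = 0.1639, y = 0.0556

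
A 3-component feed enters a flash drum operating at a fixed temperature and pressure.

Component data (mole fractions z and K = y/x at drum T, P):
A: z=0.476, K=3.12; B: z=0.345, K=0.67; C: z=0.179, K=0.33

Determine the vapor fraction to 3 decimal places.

Newton iteration, ψ⁰ = 0.54:
  ψ = 0.540: g = 0.1440, g' = -0.718 → ψ = 0.741
  ψ = 0.741: g = 0.0039, g' = -0.706 → ψ = 0.746
Converged at ψ = 0.746.

ψ = 0.746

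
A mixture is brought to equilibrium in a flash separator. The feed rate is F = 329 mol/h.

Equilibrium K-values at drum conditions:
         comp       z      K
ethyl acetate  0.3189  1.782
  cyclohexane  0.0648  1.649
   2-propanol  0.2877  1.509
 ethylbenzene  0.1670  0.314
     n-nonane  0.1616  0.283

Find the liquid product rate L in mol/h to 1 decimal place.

L = 181.3 mol/h

Newton–Raphson from β = 0.5:
  β = 0.5000: g = -0.02723, g' = -0.5477 → β = 0.4503
  β = 0.4503: g = -0.00076, g' = -0.5181 → β = 0.4488
Converged at β = 0.4488.
Then V = β·F = 0.4488·329 = 147.7 mol/h and L = F − V = 181.3 mol/h.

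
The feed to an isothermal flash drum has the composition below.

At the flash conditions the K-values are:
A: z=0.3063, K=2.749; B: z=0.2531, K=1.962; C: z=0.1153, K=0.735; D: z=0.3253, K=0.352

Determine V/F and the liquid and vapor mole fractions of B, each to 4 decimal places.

V/F = 0.6492, x_B = 0.1558, y_B = 0.3057

Material balance + equilibrium reduce to Σ zᵢ(Kᵢ−1)/(1+V/F(Kᵢ−1)) = 0.
Feasibility: ΣzᵢKᵢ = 1.5379, Σzᵢ/Kᵢ = 1.3214 — both > 1, two phases present.
Newton–Raphson from V/F = 0.33:
  V/F = 0.3300: g = 0.22287, g' = -0.7424 → V/F = 0.6302
  V/F = 0.6302: g = 0.01343, g' = -0.7047 → V/F = 0.6493
  V/F = 0.6493: g = -0.00008, g' = -0.7131 → V/F = 0.6492
Converged at V/F = 0.6492.
Compositions from xᵢ = zᵢ/(1+V/F(Kᵢ−1)), yᵢ = Kᵢxᵢ:
  A: x = 0.1434, y = 0.3943
  B: x = 0.1558, y = 0.3057
  C: x = 0.1393, y = 0.1024
  D: x = 0.5615, y = 0.1976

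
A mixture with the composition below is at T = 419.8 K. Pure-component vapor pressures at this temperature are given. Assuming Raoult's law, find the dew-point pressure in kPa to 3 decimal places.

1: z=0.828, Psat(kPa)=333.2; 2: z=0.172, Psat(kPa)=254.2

Pdew = 316.293 kPa

At the dew point ψ → 1, so Σzᵢ/Kᵢ = 1 with Kᵢ = Pᵢˢᵃᵗ/P ⇒ 1/P = Σzᵢ/Pᵢˢᵃᵗ.
1/P = 0.828/333.2 + 0.172/254.2 = 0.003162 ⇒ P = 316.293 kPa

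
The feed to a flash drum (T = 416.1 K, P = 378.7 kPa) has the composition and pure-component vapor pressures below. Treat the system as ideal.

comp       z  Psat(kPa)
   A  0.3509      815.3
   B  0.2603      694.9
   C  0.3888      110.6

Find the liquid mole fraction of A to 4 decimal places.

Raoult's law: Kᵢ = Pᵢˢᵃᵗ/P = Pᵢˢᵃᵗ/378.7.
  K_A = 815.3/378.7 = 2.152891, K_B = 694.9/378.7 = 1.834962, K_C = 110.6/378.7 = 0.292052
Rachford–Rice: g(ψ) = Σ zᵢ(Kᵢ−1)/(1+ψ(Kᵢ−1)) = 0.
Check two-phase: ΣzᵢKᵢ = 1.3466 > 1 and Σzᵢ/Kᵢ = 1.6361 > 1, so g(0) = 0.3466 > 0 and g(1) = -0.6361 < 0.
Newton iteration, ψ⁰ = 0.54:
  ψ = 0.5400: g = -0.04647, g' = -0.7741 → ψ = 0.4800
  ψ = 0.4800: g = -0.00131, g' = -0.7328 → ψ = 0.4782
Converged at ψ = 0.4782.
Compositions from xᵢ = zᵢ/(1+ψ(Kᵢ−1)), yᵢ = Kᵢxᵢ:
  A: x = 0.2262, y = 0.4870
  B: x = 0.1860, y = 0.3414
  C: x = 0.5878, y = 0.1717

x_A = 0.2262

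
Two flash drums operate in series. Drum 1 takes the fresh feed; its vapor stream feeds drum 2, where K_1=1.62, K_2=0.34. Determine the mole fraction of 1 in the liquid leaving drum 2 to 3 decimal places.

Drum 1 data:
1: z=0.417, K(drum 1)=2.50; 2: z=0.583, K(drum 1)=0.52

Drum 1:
Let ψ₁ = V/F and solve Σ zᵢ(Kᵢ−1)/(1+ψ₁(Kᵢ−1)) = 0.
g(0) = ΣzᵢKᵢ − 1 = 0.346 and g(1) = 1 − Σzᵢ/Kᵢ = -0.288, so a root lies in (0, 1).
Binary case is linear: z₁(K₁−1)(1+ψ₁(K₂−1)) + z₂(K₂−1)(1+ψ₁(K₁−1)) = 0
⇒ ψ₁ = [z₁(K₁−1)+z₂(K₂−1)] / [−(K₁−1)(K₂−1)] = 0.3457/0.7200 = 0.480
Drum-1 compositions:
  1: x = 0.242, y = 0.606
  2: x = 0.758, y = 0.394
Drum-2 feed = drum-1 vapor: z₂ = (0.6061, 0.3939).
Drum 2:
Binary case is linear: z₁(K₁−1)(1+ψ₂(K₂−1)) + z₂(K₂−1)(1+ψ₂(K₁−1)) = 0
⇒ ψ₂ = [z₁(K₁−1)+z₂(K₂−1)] / [−(K₁−1)(K₂−1)] = 0.1158/0.4092 = 0.283
  1: x = 0.516, y = 0.835
  2: x = 0.484, y = 0.165

x_1 (drum 2) = 0.516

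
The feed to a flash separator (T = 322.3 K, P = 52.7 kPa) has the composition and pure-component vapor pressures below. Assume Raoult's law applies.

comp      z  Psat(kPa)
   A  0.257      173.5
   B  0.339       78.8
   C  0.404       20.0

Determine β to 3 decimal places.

Raoult's law: Kᵢ = Pᵢˢᵃᵗ/P = Pᵢˢᵃᵗ/52.7.
  K_A = 173.5/52.7 = 3.29222, K_B = 78.8/52.7 = 1.49526, K_C = 20.0/52.7 = 0.37951
Rachford–Rice: g(β) = Σ zᵢ(Kᵢ−1)/(1+β(Kᵢ−1)) = 0.
Check two-phase: ΣzᵢKᵢ = 1.506 > 1 and Σzᵢ/Kᵢ = 1.369 > 1, so g(0) = 0.506 > 0 and g(1) = -0.369 < 0.
Iterate (Newton) starting at β = 0.65:
  β = 0.650: g = -0.0565, g' = -0.702 → β = 0.570
  β = 0.570: g = -0.0012, g' = -0.677 → β = 0.568
Converged at β = 0.568.

β = 0.568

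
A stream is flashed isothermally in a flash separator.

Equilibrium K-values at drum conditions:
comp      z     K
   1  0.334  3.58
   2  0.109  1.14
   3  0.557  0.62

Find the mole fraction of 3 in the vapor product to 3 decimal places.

y_3 = 0.490

Material balance + equilibrium reduce to Σ zᵢ(Kᵢ−1)/(1+V/F(Kᵢ−1)) = 0.
g(0) = ΣzᵢKᵢ − 1 = 0.665 and g(1) = 1 − Σzᵢ/Kᵢ = -0.087, so a root lies in (0, 1).
Newton–Raphson from V/F = 0.47:
  V/F = 0.470: g = 0.1461, g' = -0.575 → V/F = 0.724
  V/F = 0.724: g = 0.0223, g' = -0.425 → V/F = 0.777
  V/F = 0.777: g = 0.0004, g' = -0.410 → V/F = 0.778
Converged at V/F = 0.778.
Compositions from xᵢ = zᵢ/(1+V/F(Kᵢ−1)), yᵢ = Kᵢxᵢ:
  1: x = 0.111, y = 0.398
  2: x = 0.098, y = 0.112
  3: x = 0.791, y = 0.490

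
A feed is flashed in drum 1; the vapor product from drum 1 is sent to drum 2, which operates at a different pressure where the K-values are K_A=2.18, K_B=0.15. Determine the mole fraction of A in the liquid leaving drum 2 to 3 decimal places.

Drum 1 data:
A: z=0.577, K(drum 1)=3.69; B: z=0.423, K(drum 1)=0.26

x_A (drum 2) = 0.419

Drum 1:
Rachford–Rice: g(ψ₁) = Σ zᵢ(Kᵢ−1)/(1+ψ₁(Kᵢ−1)) = 0.
Feasibility: ΣzᵢKᵢ = 2.239, Σzᵢ/Kᵢ = 1.783 — both > 1, two phases present.
Binary case is linear: z₁(K₁−1)(1+ψ₁(K₂−1)) + z₂(K₂−1)(1+ψ₁(K₁−1)) = 0
⇒ ψ₁ = [z₁(K₁−1)+z₂(K₂−1)] / [−(K₁−1)(K₂−1)] = 1.2391/1.9906 = 0.622
Drum-1 compositions:
  A: x = 0.216, y = 0.796
  B: x = 0.784, y = 0.204
Drum-2 feed = drum-1 vapor: z₂ = (0.7961, 0.2039).
Drum 2:
Rachford–Rice: g(ψ₂) = Σ zᵢ(Kᵢ−1)/(1+ψ₂(Kᵢ−1)) = 0.
g(0) = ΣzᵢKᵢ − 1 = 0.766 and g(1) = 1 − Σzᵢ/Kᵢ = -0.725, so a root lies in (0, 1).
Binary case is linear: z₁(K₁−1)(1+ψ₂(K₂−1)) + z₂(K₂−1)(1+ψ₂(K₁−1)) = 0
⇒ ψ₂ = [z₁(K₁−1)+z₂(K₂−1)] / [−(K₁−1)(K₂−1)] = 0.7661/1.0030 = 0.764
  A: x = 0.419, y = 0.913
  B: x = 0.581, y = 0.087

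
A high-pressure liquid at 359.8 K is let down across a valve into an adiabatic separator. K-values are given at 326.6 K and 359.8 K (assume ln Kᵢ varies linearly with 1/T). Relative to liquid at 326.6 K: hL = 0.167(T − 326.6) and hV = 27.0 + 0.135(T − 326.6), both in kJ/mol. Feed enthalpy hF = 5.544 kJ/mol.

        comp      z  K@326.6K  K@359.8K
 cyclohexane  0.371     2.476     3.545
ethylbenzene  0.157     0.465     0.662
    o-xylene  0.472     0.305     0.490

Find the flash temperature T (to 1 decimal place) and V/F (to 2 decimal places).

T = 330.2 K, V/F = 0.18

Adiabatic flash: solve Rachford–Rice at each trial T, then check hF = ψ·hV(T) + (1−ψ)·hL(T).
  T = 326.6 K: K = (2.476, 0.465, 0.305), RR gives ψ = 0.140, H_out = 3.769 kJ/mol
  T = 359.8 K: K = (3.545, 0.662, 0.490), RR gives ψ = 0.541, H_out = 19.571 kJ/mol
  T = 343.2 K: K = (2.988, 0.560, 0.391), RR gives ψ = 0.336, H_out = 11.657 kJ/mol
  T = 334.9 K: K = (2.727, 0.511, 0.346), RR gives ψ = 0.240, H_out = 7.805 kJ/mol
  T = 330.8 K: K = (2.601, 0.488, 0.326), RR gives ψ = 0.192, H_out = 5.847 kJ/mol
  T = 328.7 K: K = (2.538, 0.477, 0.315), RR gives ψ = 0.166, H_out = 4.819 kJ/mol
Linear interpolation between T = 328.7 (H_out = 4.819) and T = 330.8 (H_out = 5.847) on hF = 5.544 gives T ≈ 330.2 K, at which ψ = 0.18.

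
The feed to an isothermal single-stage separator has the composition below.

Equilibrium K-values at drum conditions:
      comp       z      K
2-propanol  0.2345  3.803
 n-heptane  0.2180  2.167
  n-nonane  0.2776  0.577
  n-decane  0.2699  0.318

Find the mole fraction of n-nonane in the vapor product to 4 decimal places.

Iterate (Newton) starting at ψ = 0.5:
  ψ = 0.5000: g = 0.00612, g' = -0.8068 → ψ = 0.5076
Converged at ψ = 0.5076.
Compositions from xᵢ = zᵢ/(1+ψ(Kᵢ−1)), yᵢ = Kᵢxᵢ:
  2-propanol: x = 0.0968, y = 0.3681
  n-heptane: x = 0.1369, y = 0.2967
  n-nonane: x = 0.3535, y = 0.2040
  n-decane: x = 0.4128, y = 0.1313

y_n-nonane = 0.2040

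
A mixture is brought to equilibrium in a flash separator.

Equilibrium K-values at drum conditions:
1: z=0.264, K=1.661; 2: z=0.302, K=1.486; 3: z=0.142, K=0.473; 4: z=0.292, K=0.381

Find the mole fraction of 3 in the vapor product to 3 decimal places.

Let ψ = V/F and solve Σ zᵢ(Kᵢ−1)/(1+ψ(Kᵢ−1)) = 0.
Feasibility: ΣzᵢKᵢ = 1.066, Σzᵢ/Kᵢ = 1.429 — both > 1, two phases present.
Newton–Raphson from ψ = 0.42:
  ψ = 0.420: g = -0.0819, g' = -0.389 → ψ = 0.210
  ψ = 0.210: g = -0.0054, g' = -0.345 → ψ = 0.194
Converged at ψ = 0.194.
Compositions from xᵢ = zᵢ/(1+ψ(Kᵢ−1)), yᵢ = Kᵢxᵢ:
  1: x = 0.234, y = 0.389
  2: x = 0.276, y = 0.410
  3: x = 0.158, y = 0.075
  4: x = 0.332, y = 0.126

y_3 = 0.075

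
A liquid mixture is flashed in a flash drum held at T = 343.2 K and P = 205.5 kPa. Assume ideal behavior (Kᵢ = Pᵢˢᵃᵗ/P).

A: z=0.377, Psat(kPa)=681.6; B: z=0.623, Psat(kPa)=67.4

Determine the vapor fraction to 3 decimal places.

ψ = 0.292

Raoult's law: Kᵢ = Pᵢˢᵃᵗ/P = Pᵢˢᵃᵗ/205.5.
  K_A = 681.6/205.5 = 3.31679, K_B = 67.4/205.5 = 0.32798
Let ψ = V/F and solve Σ zᵢ(Kᵢ−1)/(1+ψ(Kᵢ−1)) = 0.
Check two-phase: ΣzᵢKᵢ = 1.455 > 1 and Σzᵢ/Kᵢ = 2.013 > 1, so g(0) = 0.455 > 0 and g(1) = -1.013 < 0.
Newton iteration, ψ⁰ = 0.62:
  ψ = 0.620: g = -0.3592, g' = -1.168 → ψ = 0.312
  ψ = 0.312: g = -0.0232, g' = -1.132 → ψ = 0.292
Converged at ψ = 0.292.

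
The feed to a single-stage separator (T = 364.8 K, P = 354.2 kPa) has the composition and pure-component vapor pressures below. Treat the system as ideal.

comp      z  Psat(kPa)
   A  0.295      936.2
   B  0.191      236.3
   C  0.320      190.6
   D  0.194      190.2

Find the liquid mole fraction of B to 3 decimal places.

Raoult's law: Kᵢ = Pᵢˢᵃᵗ/P = Pᵢˢᵃᵗ/354.2.
  K_A = 936.2/354.2 = 2.64314, K_B = 236.3/354.2 = 0.66714, K_C = 190.6/354.2 = 0.53811, K_D = 190.2/354.2 = 0.53698
Let ψ = V/F and solve Σ zᵢ(Kᵢ−1)/(1+ψ(Kᵢ−1)) = 0.
g(0) = ΣzᵢKᵢ − 1 = 0.184 and g(1) = 1 − Σzᵢ/Kᵢ = -0.354, so a root lies in (0, 1).
Newton–Raphson from ψ = 0.39:
  ψ = 0.390: g = -0.0675, g' = -0.487 → ψ = 0.251
  ψ = 0.251: g = 0.0048, g' = -0.565 → ψ = 0.260
Converged at ψ = 0.260.
Compositions from xᵢ = zᵢ/(1+ψ(Kᵢ−1)), yᵢ = Kᵢxᵢ:
  A: x = 0.207, y = 0.546
  B: x = 0.209, y = 0.139
  C: x = 0.364, y = 0.196
  D: x = 0.221, y = 0.118

x_B = 0.209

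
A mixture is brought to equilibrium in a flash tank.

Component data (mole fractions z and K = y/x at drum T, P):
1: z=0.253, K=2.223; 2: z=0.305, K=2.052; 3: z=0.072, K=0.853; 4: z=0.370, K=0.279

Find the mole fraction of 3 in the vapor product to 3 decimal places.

Newton–Raphson from V/F = 0.43:
  V/F = 0.430: g = 0.0258, g' = -0.728 → V/F = 0.465
Converged at V/F = 0.465.
Compositions from xᵢ = zᵢ/(1+V/F(Kᵢ−1)), yᵢ = Kᵢxᵢ:
  1: x = 0.161, y = 0.359
  2: x = 0.205, y = 0.420
  3: x = 0.077, y = 0.066
  4: x = 0.557, y = 0.155

y_3 = 0.066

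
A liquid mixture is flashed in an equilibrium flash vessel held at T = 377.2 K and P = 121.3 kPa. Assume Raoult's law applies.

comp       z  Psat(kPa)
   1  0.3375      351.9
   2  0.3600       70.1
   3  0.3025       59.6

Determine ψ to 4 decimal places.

ψ = 0.3813

Raoult's law: Kᵢ = Pᵢˢᵃᵗ/P = Pᵢˢᵃᵗ/121.3.
  K_1 = 351.9/121.3 = 2.901072, K_2 = 70.1/121.3 = 0.577906, K_3 = 59.6/121.3 = 0.491344
Iterate (Newton) starting at ψ = 0.5:
  ψ = 0.5000: g = -0.07001, g' = -0.5644 → ψ = 0.3760
  ψ = 0.3760: g = 0.00331, g' = -0.6251 → ψ = 0.3813
Converged at ψ = 0.3813.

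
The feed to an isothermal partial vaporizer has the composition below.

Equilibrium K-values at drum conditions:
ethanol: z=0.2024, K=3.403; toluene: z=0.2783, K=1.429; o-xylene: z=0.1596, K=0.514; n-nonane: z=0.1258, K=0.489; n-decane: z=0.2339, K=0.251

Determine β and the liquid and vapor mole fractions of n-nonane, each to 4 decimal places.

Newton–Raphson from β = 0.5:
  β = 0.5000: g = -0.14966, g' = -0.7363 → β = 0.2967
  β = 0.2967: g = -0.00184, g' = -0.7526 → β = 0.2943
Converged at β = 0.2943.
Compositions from xᵢ = zᵢ/(1+β(Kᵢ−1)), yᵢ = Kᵢxᵢ:
  ethanol: x = 0.1186, y = 0.4035
  toluene: x = 0.2471, y = 0.3531
  o-xylene: x = 0.1862, y = 0.0957
  n-nonane: x = 0.1481, y = 0.0724
  n-decane: x = 0.3000, y = 0.0753

β = 0.2943, x_n-nonane = 0.1481, y_n-nonane = 0.0724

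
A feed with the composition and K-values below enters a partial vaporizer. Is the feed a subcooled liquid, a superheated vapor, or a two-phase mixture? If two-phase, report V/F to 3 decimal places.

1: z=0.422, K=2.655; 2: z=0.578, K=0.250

ΣzᵢKᵢ = 1.265; Σzᵢ/Kᵢ = 2.471.
Both exceed 1, so a two-phase solution exists.
Newton iteration, ψ⁰ = 0.5:
  ψ = 0.500: g = -0.3114, g' = -1.178 → ψ = 0.236
  ψ = 0.236: g = -0.0242, g' = -1.078 → ψ = 0.213
Converged at ψ = 0.213.

two-phase, V/F = 0.213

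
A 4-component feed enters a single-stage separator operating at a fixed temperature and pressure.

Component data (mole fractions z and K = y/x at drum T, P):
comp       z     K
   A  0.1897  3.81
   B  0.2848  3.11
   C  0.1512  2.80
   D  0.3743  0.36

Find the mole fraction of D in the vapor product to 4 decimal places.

y_D = 0.2790

Material balance + equilibrium reduce to Σ zᵢ(Kᵢ−1)/(1+V/F(Kᵢ−1)) = 0.
Feasibility: ΣzᵢKᵢ = 2.1666, Σzᵢ/Kᵢ = 1.2351 — both > 1, two phases present.
Newton iteration, V/F⁰ = 0.67:
  V/F = 0.6700: g = 0.13787, g' = -0.9685 → V/F = 0.8124
  V/F = 0.8124: g = -0.00465, g' = -1.0571 → V/F = 0.8080
Converged at V/F = 0.8080.
Compositions from xᵢ = zᵢ/(1+V/F(Kᵢ−1)), yᵢ = Kᵢxᵢ:
  A: x = 0.0580, y = 0.2210
  B: x = 0.1053, y = 0.3275
  C: x = 0.0616, y = 0.1725
  D: x = 0.7751, y = 0.2790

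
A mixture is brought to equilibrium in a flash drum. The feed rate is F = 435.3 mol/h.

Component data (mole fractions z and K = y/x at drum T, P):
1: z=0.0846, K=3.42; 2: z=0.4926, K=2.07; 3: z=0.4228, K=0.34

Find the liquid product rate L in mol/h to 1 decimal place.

Let ψ = V/F and solve Σ zᵢ(Kᵢ−1)/(1+ψ(Kᵢ−1)) = 0.
g(0) = ΣzᵢKᵢ − 1 = 0.4528 and g(1) = 1 − Σzᵢ/Kᵢ = -0.5062, so a root lies in (0, 1).
Iterate (Newton) starting at ψ = 0.5:
  ψ = 0.5000: g = 0.01953, g' = -0.7511 → ψ = 0.5260
  ψ = 0.5260: g = -0.00010, g' = -0.7589 → ψ = 0.5259
Converged at ψ = 0.5259.
Then V = ψ·F = 0.5259·435.3 = 228.9 mol/h and L = F − V = 206.4 mol/h.

L = 206.4 mol/h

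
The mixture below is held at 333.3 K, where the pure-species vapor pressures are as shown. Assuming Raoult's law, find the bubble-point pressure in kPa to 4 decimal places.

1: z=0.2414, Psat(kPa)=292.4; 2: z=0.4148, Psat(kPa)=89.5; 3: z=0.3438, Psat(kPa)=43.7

At the bubble point ψ → 0, so ΣzᵢKᵢ = 1 with Kᵢ = Pᵢˢᵃᵗ/P ⇒ P = ΣzᵢPᵢˢᵃᵗ.
P = 0.2414·292.4 + 0.4148·89.5 + 0.3438·43.7 = 122.7340 kPa

Pbub = 122.7340 kPa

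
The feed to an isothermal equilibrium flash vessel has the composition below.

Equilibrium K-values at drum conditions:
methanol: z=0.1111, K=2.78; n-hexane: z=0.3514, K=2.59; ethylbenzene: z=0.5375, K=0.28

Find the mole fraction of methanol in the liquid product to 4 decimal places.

x_methanol = 0.0713

Newton iteration, β⁰ = 0.5:
  β = 0.5000: g = -0.18879, g' = -1.0545 → β = 0.3210
  β = 0.3210: g = -0.00754, g' = -1.0033 → β = 0.3135
Converged at β = 0.3135.
Compositions from xᵢ = zᵢ/(1+β(Kᵢ−1)), yᵢ = Kᵢxᵢ:
  methanol: x = 0.0713, y = 0.1982
  n-hexane: x = 0.2345, y = 0.6074
  ethylbenzene: x = 0.6942, y = 0.1944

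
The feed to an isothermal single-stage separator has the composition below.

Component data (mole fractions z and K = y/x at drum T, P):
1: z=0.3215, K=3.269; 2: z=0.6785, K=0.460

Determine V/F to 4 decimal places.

Rachford–Rice: g(V/F) = Σ zᵢ(Kᵢ−1)/(1+V/F(Kᵢ−1)) = 0.
Check two-phase: ΣzᵢKᵢ = 1.3631 > 1 and Σzᵢ/Kᵢ = 1.5733 > 1, so g(0) = 0.3631 > 0 and g(1) = -0.5733 < 0.
Newton–Raphson from V/F = 0.5:
  V/F = 0.5000: g = -0.16015, g' = -0.7346 → V/F = 0.2820
  V/F = 0.2820: g = 0.01265, g' = -0.8908 → V/F = 0.2962
  V/F = 0.2962: g = 0.00013, g' = -0.8724 → V/F = 0.2963
Converged at V/F = 0.2963.

V/F = 0.2963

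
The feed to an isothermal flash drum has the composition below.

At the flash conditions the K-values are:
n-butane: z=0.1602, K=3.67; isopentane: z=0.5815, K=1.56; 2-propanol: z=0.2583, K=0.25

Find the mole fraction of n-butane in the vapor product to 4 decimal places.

y_n-butane = 0.2106

Material balance + equilibrium reduce to Σ zᵢ(Kᵢ−1)/(1+V/F(Kᵢ−1)) = 0.
Feasibility: ΣzᵢKᵢ = 1.5596, Σzᵢ/Kᵢ = 1.4496 — both > 1, two phases present.
Iterate (Newton) starting at V/F = 0.4:
  V/F = 0.4000: g = 0.19613, g' = -0.6853 → V/F = 0.6862
  V/F = 0.6862: g = -0.01288, g' = -0.8543 → V/F = 0.6711
  V/F = 0.6711: g = -0.00017, g' = -0.8319 → V/F = 0.6709
Converged at V/F = 0.6709.
Compositions from xᵢ = zᵢ/(1+V/F(Kᵢ−1)), yᵢ = Kᵢxᵢ:
  n-butane: x = 0.0574, y = 0.2106
  isopentane: x = 0.4227, y = 0.6594
  2-propanol: x = 0.5199, y = 0.1300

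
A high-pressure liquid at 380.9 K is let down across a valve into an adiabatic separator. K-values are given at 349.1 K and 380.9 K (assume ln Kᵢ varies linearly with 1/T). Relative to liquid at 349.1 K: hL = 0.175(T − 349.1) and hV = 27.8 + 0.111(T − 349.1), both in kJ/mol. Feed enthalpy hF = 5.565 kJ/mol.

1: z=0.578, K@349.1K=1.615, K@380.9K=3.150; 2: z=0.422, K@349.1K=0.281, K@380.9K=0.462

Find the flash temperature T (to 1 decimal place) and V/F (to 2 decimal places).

Adiabatic flash: solve Rachford–Rice at each trial T, then check hF = ψ·hV(T) + (1−ψ)·hL(T).
  T = 349.1 K: K = (1.615, 0.281), RR gives ψ = 0.118, H_out = 3.272 kJ/mol
  T = 380.9 K: K = (3.150, 0.462), RR gives ψ = 0.878, H_out = 28.188 kJ/mol
  T = 365.0 K: K = (2.289, 0.364), RR gives ψ = 0.582, H_out = 18.360 kJ/mol
  T = 357.1 K: K = (1.932, 0.321), RR gives ψ = 0.399, H_out = 12.278 kJ/mol
  T = 353.1 K: K = (1.768, 0.301), RR gives ψ = 0.277, H_out = 8.333 kJ/mol
  T = 351.1 K: K = (1.690, 0.291), RR gives ψ = 0.204, H_out = 5.983 kJ/mol
Linear interpolation between T = 349.1 (H_out = 3.272) and T = 351.1 (H_out = 5.983) on hF = 5.565 gives T ≈ 350.8 K, at which ψ = 0.19.

T = 350.8 K, V/F = 0.19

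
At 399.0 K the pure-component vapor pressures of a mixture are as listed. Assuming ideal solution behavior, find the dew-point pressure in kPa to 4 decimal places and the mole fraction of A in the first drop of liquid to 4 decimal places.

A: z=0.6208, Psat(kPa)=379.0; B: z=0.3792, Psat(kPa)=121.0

At the dew point ψ → 1, so Σzᵢ/Kᵢ = 1 with Kᵢ = Pᵢˢᵃᵗ/P ⇒ 1/P = Σzᵢ/Pᵢˢᵃᵗ.
1/P = 0.6208/379.0 + 0.3792/121.0 = 0.0047719 ⇒ P = 209.5611 kPa
xᵢ = zᵢP/Pᵢˢᵃᵗ ⇒ x_A = 0.6208·209.5611/379.0 = 0.3433

Pdew = 209.5611 kPa, x_A = 0.3433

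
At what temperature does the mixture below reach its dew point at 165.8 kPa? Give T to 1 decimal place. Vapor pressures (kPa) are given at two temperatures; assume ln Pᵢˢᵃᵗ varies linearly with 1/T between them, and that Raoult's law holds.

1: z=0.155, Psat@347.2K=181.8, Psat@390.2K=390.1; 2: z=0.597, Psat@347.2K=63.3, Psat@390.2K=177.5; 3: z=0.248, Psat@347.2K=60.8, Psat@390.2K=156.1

T = 384.4 K

Dew-point temperature: Σzᵢ·P/Pᵢˢᵃᵗ(T) = 1. Interpolate ln Pᵢˢᵃᵗ = aᵢ + bᵢ/T.
  T = 347.2 K: ΣzᵢP/Pᵢˢᵃᵗ = 2.3814
  T = 390.2 K: ΣzᵢP/Pᵢˢᵃᵗ = 0.8869
  T = 368.7 K: ΣzᵢP/Pᵢˢᵃᵗ = 1.4112
  T = 379.4 K: ΣzᵢP/Pᵢˢᵃᵗ = 1.1125
  T = 384.8 K: ΣzᵢP/Pᵢˢᵃᵗ = 0.9917
  T = 382.1 K: ΣzᵢP/Pᵢˢᵃᵗ = 1.0499
Interpolating between 382.1 K and 384.8 K gives T ≈ 384.4 K.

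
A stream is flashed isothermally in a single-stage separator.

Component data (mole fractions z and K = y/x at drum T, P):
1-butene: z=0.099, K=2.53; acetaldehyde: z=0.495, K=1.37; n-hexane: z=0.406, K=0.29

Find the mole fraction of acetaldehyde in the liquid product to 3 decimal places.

Rachford–Rice: g(V/F) = Σ zᵢ(Kᵢ−1)/(1+V/F(Kᵢ−1)) = 0.
g(0) = ΣzᵢKᵢ − 1 = 0.046 and g(1) = 1 − Σzᵢ/Kᵢ = -0.800, so a root lies in (0, 1).
Newton iteration, V/F⁰ = 0.5:
  V/F = 0.500: g = -0.2065, g' = -0.615 → V/F = 0.164
  V/F = 0.164: g = -0.0325, g' = -0.470 → V/F = 0.095
Converged at V/F = 0.095.
Compositions from xᵢ = zᵢ/(1+V/F(Kᵢ−1)), yᵢ = Kᵢxᵢ:
  1-butene: x = 0.086, y = 0.219
  acetaldehyde: x = 0.478, y = 0.655
  n-hexane: x = 0.435, y = 0.126

x_acetaldehyde = 0.478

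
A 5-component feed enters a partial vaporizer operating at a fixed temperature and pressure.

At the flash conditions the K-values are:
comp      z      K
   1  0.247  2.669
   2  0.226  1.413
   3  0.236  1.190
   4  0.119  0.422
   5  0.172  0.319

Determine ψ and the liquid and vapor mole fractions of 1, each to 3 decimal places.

Iterate (Newton) starting at ψ = 0.5:
  ψ = 0.500: g = 0.0687, g' = -0.500 → ψ = 0.637
  ψ = 0.637: g = -0.0022, g' = -0.541 → ψ = 0.633
Converged at ψ = 0.633.
Compositions from xᵢ = zᵢ/(1+ψ(Kᵢ−1)), yᵢ = Kᵢxᵢ:
  1: x = 0.120, y = 0.321
  2: x = 0.179, y = 0.253
  3: x = 0.211, y = 0.251
  4: x = 0.188, y = 0.079
  5: x = 0.302, y = 0.096

ψ = 0.633, x_1 = 0.120, y_1 = 0.321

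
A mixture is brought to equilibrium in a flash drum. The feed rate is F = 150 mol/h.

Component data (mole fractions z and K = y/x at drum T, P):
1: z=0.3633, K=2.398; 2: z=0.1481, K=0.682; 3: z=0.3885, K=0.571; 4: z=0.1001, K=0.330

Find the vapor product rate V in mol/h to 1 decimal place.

Newton iteration, V/F⁰ = 0.51:
  V/F = 0.5100: g = -0.07494, g' = -0.4842 → V/F = 0.3552
  V/F = 0.3552: g = 0.00163, g' = -0.5129 → V/F = 0.3584
Converged at V/F = 0.3584.
Then V = V/F·F = 0.3584·150 = 53.8 mol/h and L = F − V = 96.2 mol/h.

V = 53.8 mol/h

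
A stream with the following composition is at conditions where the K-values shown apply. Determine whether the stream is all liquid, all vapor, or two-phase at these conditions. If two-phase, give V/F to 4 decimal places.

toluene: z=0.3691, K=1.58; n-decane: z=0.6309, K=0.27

all liquid

ΣzᵢKᵢ = 0.7535; Σzᵢ/Kᵢ = 2.5703.
Since ΣzᵢKᵢ < 1 the mixture is below its bubble point — single liquid phase.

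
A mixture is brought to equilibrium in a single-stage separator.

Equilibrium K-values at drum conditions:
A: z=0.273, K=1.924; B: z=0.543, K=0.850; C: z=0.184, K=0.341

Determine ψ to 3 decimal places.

Newton–Raphson from ψ = 0.59:
  ψ = 0.590: g = -0.1245, g' = -0.326 → ψ = 0.208
  ψ = 0.208: g = -0.0131, g' = -0.284 → ψ = 0.162
  ψ = 0.162: g = 0.0001, g' = -0.289 → ψ = 0.163
Converged at ψ = 0.163.

ψ = 0.163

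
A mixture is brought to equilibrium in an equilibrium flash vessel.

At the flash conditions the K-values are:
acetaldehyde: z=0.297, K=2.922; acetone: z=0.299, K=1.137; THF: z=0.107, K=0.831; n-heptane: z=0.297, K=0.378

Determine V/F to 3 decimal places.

Rachford–Rice: g(V/F) = Σ zᵢ(Kᵢ−1)/(1+V/F(Kᵢ−1)) = 0.
g(0) = ΣzᵢKᵢ − 1 = 0.409 and g(1) = 1 − Σzᵢ/Kᵢ = -0.279, so a root lies in (0, 1).
Newton iteration, V/F⁰ = 0.69:
  V/F = 0.690: g = -0.0613, g' = -0.564 → V/F = 0.581
  V/F = 0.581: g = -0.0019, g' = -0.535 → V/F = 0.578
Converged at V/F = 0.578.

V/F = 0.578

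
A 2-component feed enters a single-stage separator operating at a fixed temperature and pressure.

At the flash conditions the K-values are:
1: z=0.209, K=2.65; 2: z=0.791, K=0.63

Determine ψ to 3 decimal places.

ψ = 0.085

Let ψ = V/F and solve Σ zᵢ(Kᵢ−1)/(1+ψ(Kᵢ−1)) = 0.
Check two-phase: ΣzᵢKᵢ = 1.052 > 1 and Σzᵢ/Kᵢ = 1.334 > 1, so g(0) = 0.052 > 0 and g(1) = -0.334 < 0.
Binary case is linear: z₁(K₁−1)(1+ψ(K₂−1)) + z₂(K₂−1)(1+ψ(K₁−1)) = 0
⇒ ψ = [z₁(K₁−1)+z₂(K₂−1)] / [−(K₁−1)(K₂−1)] = 0.0522/0.6105 = 0.085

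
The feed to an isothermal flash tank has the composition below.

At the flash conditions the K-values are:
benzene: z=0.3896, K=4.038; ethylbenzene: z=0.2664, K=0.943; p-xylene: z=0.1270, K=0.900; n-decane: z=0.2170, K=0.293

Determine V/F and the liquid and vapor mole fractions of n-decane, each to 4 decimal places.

Material balance + equilibrium reduce to Σ zᵢ(Kᵢ−1)/(1+V/F(Kᵢ−1)) = 0.
Feasibility: ΣzᵢKᵢ = 2.0023, Σzᵢ/Kᵢ = 1.2607 — both > 1, two phases present.
Iterate (Newton) starting at V/F = 0.5:
  V/F = 0.5000: g = 0.20357, g' = -0.8285 → V/F = 0.7457
  V/F = 0.7457: g = 0.00839, g' = -0.8249 → V/F = 0.7559
  V/F = 0.7559: g = -0.00004, g' = -0.8337 → V/F = 0.7558
Converged at V/F = 0.7558.
Compositions from xᵢ = zᵢ/(1+V/F(Kᵢ−1)), yᵢ = Kᵢxᵢ:
  benzene: x = 0.1182, y = 0.4773
  ethylbenzene: x = 0.2784, y = 0.2625
  p-xylene: x = 0.1374, y = 0.1236
  n-decane: x = 0.4660, y = 0.1365

V/F = 0.7558, x_n-decane = 0.4660, y_n-decane = 0.1365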